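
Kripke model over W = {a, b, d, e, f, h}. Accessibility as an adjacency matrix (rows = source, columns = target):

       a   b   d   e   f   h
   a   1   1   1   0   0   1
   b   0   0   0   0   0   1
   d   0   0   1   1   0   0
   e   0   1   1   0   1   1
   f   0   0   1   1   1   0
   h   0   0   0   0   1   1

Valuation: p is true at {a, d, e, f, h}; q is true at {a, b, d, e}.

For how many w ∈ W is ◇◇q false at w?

a: successors {a, b, d, h}; ◇q there: a:T, b:F, d:T, h:F. ✓
b: successors {h}; ◇q there: h:F. ✗
d: successors {d, e}; ◇q there: d:T, e:T. ✓
e: successors {b, d, f, h}; ◇q there: b:F, d:T, f:T, h:F. ✓
f: successors {d, e, f}; ◇q there: d:T, e:T, f:T. ✓
h: successors {f, h}; ◇q there: f:T, h:F. ✓
Satisfying worlds: {a, d, e, f, h}.
So ◇◇q fails at the other 1 world.

1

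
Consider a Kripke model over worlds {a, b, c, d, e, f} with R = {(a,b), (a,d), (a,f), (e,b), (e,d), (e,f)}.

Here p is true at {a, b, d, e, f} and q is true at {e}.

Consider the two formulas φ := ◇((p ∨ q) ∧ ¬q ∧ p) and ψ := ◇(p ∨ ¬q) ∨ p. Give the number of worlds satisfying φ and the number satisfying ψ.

2 and 5

For ◇((p ∨ q) ∧ ¬q ∧ p):
a: successors {b, d, f}; (p ∨ q) ∧ ¬q ∧ p there: b:T, d:T, f:T. ✓
b: no successors, so ◇((p ∨ q) ∧ ¬q ∧ p) fails. ✗
c: no successors, so ◇((p ∨ q) ∧ ¬q ∧ p) fails. ✗
d: no successors, so ◇((p ∨ q) ∧ ¬q ∧ p) fails. ✗
e: successors {b, d, f}; (p ∨ q) ∧ ¬q ∧ p there: b:T, d:T, f:T. ✓
f: no successors, so ◇((p ∨ q) ∧ ¬q ∧ p) fails. ✗
— 2 worlds.
For ◇(p ∨ ¬q) ∨ p:
a: ◇(p ∨ ¬q) is T, p is T. ✓
b: ◇(p ∨ ¬q) is F, p is T. ✓
c: ◇(p ∨ ¬q) is F, p is F. ✗
d: ◇(p ∨ ¬q) is F, p is T. ✓
e: ◇(p ∨ ¬q) is T, p is T. ✓
f: ◇(p ∨ ¬q) is F, p is T. ✓
— 5 worlds.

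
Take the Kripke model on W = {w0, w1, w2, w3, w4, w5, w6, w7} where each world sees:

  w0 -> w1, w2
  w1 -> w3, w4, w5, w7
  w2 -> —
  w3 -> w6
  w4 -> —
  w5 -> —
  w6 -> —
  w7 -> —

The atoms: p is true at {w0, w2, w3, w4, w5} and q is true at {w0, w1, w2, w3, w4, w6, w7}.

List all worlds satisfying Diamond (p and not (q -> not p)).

w0: successors {w1, w2}; p and not (q -> not p) there: w1:F, w2:T. ✓
w1: successors {w3, w4, w5, w7}; p and not (q -> not p) there: w3:T, w4:T, w5:F, w7:F. ✓
w2: no successors, so Diamond (p and not (q -> not p)) fails. ✗
w3: successors {w6}; p and not (q -> not p) there: w6:F. ✗
w4: no successors, so Diamond (p and not (q -> not p)) fails. ✗
w5: no successors, so Diamond (p and not (q -> not p)) fails. ✗
w6: no successors, so Diamond (p and not (q -> not p)) fails. ✗
w7: no successors, so Diamond (p and not (q -> not p)) fails. ✗

{w0, w1}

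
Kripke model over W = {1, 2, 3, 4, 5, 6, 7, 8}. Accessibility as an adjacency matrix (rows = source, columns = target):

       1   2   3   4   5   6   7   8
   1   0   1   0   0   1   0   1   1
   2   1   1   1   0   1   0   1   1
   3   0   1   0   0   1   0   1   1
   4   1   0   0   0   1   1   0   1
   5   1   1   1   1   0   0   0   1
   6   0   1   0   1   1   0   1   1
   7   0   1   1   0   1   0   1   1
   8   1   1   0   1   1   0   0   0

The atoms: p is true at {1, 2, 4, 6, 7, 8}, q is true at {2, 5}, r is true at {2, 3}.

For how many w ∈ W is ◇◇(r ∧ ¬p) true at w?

8

1: successors {2, 5, 7, 8}; ◇(r ∧ ¬p) there: 2:T, 5:T, 7:T, 8:F. ✓
2: successors {1, 2, 3, 5, 7, 8}; ◇(r ∧ ¬p) there: 1:F, 2:T, 3:F, 5:T, 7:T, 8:F. ✓
3: successors {2, 5, 7, 8}; ◇(r ∧ ¬p) there: 2:T, 5:T, 7:T, 8:F. ✓
4: successors {1, 5, 6, 8}; ◇(r ∧ ¬p) there: 1:F, 5:T, 6:F, 8:F. ✓
5: successors {1, 2, 3, 4, 8}; ◇(r ∧ ¬p) there: 1:F, 2:T, 3:F, 4:F, 8:F. ✓
6: successors {2, 4, 5, 7, 8}; ◇(r ∧ ¬p) there: 2:T, 4:F, 5:T, 7:T, 8:F. ✓
7: successors {2, 3, 5, 7, 8}; ◇(r ∧ ¬p) there: 2:T, 3:F, 5:T, 7:T, 8:F. ✓
8: successors {1, 2, 4, 5}; ◇(r ∧ ¬p) there: 1:F, 2:T, 4:F, 5:T. ✓
Satisfying worlds: {1, 2, 3, 4, 5, 6, 7, 8}.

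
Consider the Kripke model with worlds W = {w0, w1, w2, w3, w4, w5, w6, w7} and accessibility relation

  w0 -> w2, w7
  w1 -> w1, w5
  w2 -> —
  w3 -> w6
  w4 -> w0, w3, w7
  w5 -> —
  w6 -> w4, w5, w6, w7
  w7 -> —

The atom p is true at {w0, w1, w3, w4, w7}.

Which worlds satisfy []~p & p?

{w3, w7}

w0: []~p is F, p is T. ✗
w1: []~p is F, p is T. ✗
w2: []~p is T, p is F. ✗
w3: []~p is T, p is T. ✓
w4: []~p is F, p is T. ✗
w5: []~p is T, p is F. ✗
w6: []~p is F, p is F. ✗
w7: []~p is T, p is T. ✓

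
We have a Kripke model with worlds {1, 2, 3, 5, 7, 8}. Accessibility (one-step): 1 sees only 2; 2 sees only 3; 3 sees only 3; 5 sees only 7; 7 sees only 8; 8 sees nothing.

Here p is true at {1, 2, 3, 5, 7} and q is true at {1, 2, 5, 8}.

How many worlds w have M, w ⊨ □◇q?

1: successors {2}; ◇q there: 2:F. ✗
2: successors {3}; ◇q there: 3:F. ✗
3: successors {3}; ◇q there: 3:F. ✗
5: successors {7}; ◇q there: 7:T. ✓
7: successors {8}; ◇q there: 8:F. ✗
8: no successors, so □◇q holds vacuously. ✓
Satisfying worlds: {5, 8}.

2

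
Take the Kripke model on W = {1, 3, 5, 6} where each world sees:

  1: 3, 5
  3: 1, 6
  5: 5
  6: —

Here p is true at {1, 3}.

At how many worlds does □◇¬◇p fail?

1

1: successors {3, 5}; ◇¬◇p there: 3:T, 5:T. ✓
3: successors {1, 6}; ◇¬◇p there: 1:T, 6:F. ✗
5: successors {5}; ◇¬◇p there: 5:T. ✓
6: no successors, so □◇¬◇p holds vacuously. ✓
Satisfying worlds: {1, 5, 6}.
So □◇¬◇p fails at the other 1 world.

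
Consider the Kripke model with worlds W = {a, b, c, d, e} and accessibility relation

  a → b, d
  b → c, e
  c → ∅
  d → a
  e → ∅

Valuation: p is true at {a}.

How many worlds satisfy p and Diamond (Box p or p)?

a: p is T, Diamond (Box p or p) is T. ✓
b: p is F, Diamond (Box p or p) is T. ✗
c: p is F, Diamond (Box p or p) is F. ✗
d: p is F, Diamond (Box p or p) is T. ✗
e: p is F, Diamond (Box p or p) is F. ✗
Satisfying worlds: {a}.

1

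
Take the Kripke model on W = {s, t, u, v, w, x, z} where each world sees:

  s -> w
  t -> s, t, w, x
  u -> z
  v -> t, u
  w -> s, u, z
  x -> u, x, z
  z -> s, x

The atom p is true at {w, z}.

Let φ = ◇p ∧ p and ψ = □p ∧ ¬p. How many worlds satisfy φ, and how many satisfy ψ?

1 and 2

For ◇p ∧ p:
s: ◇p is T, p is F. ✗
t: ◇p is T, p is F. ✗
u: ◇p is T, p is F. ✗
v: ◇p is F, p is F. ✗
w: ◇p is T, p is T. ✓
x: ◇p is T, p is F. ✗
z: ◇p is F, p is T. ✗
— 1 world.
For □p ∧ ¬p:
s: □p is T, ¬p is T. ✓
t: □p is F, ¬p is T. ✗
u: □p is T, ¬p is T. ✓
v: □p is F, ¬p is T. ✗
w: □p is F, ¬p is F. ✗
x: □p is F, ¬p is T. ✗
z: □p is F, ¬p is F. ✗
— 2 worlds.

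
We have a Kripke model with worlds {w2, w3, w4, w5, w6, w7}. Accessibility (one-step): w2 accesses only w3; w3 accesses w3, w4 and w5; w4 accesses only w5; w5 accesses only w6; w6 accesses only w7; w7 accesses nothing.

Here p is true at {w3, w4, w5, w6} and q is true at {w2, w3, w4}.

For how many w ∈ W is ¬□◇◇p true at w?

4

w2: □◇◇p is T. ✗
w3: □◇◇p is F. ✓
w4: □◇◇p is F. ✓
w5: □◇◇p is F. ✓
w6: □◇◇p is F. ✓
w7: □◇◇p is T. ✗
Satisfying worlds: {w3, w4, w5, w6}.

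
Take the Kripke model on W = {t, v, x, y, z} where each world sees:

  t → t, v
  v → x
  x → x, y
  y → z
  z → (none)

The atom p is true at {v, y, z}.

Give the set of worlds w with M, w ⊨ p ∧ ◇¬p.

t: p is F, ◇¬p is T. ✗
v: p is T, ◇¬p is T. ✓
x: p is F, ◇¬p is T. ✗
y: p is T, ◇¬p is F. ✗
z: p is T, ◇¬p is F. ✗

{v}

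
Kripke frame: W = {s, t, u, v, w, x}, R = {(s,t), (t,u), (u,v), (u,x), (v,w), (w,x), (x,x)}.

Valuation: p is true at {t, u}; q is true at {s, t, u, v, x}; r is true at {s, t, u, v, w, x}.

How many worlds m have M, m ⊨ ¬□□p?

s: □□p is T. ✗
t: □□p is F. ✓
u: □□p is F. ✓
v: □□p is F. ✓
w: □□p is F. ✓
x: □□p is F. ✓
Satisfying worlds: {t, u, v, w, x}.

5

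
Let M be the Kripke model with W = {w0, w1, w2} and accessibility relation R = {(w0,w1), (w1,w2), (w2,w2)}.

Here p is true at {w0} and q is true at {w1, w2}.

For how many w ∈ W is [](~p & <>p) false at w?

3

w0: successors {w1}; ~p & <>p there: w1:F. ✗
w1: successors {w2}; ~p & <>p there: w2:F. ✗
w2: successors {w2}; ~p & <>p there: w2:F. ✗
Satisfying worlds: ∅.
So [](~p & <>p) fails at the other 3 worlds.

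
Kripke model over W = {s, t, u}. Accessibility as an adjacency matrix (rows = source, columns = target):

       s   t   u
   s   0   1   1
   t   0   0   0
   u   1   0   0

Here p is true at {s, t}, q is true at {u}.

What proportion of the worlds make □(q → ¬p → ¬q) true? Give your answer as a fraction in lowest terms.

2/3

s: successors {t, u}; q → ¬p → ¬q there: t:T, u:F. ✗
t: no successors, so □(q → ¬p → ¬q) holds vacuously. ✓
u: successors {s}; q → ¬p → ¬q there: s:T. ✓
That's 2 of 3 worlds, so 2/3.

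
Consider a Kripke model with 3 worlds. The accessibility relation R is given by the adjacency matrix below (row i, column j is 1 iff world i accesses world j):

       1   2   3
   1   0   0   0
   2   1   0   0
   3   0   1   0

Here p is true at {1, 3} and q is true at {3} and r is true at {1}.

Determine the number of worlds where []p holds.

2

1: no successors, so []p holds vacuously. ✓
2: successors {1}; p there: 1:T. ✓
3: successors {2}; p there: 2:F. ✗
Satisfying worlds: {1, 2}.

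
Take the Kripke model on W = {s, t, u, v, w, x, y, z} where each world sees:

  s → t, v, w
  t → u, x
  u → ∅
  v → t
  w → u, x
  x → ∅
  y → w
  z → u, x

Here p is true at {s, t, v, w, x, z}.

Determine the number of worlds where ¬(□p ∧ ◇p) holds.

5

s: □p ∧ ◇p is T. ✗
t: □p ∧ ◇p is F. ✓
u: □p ∧ ◇p is F. ✓
v: □p ∧ ◇p is T. ✗
w: □p ∧ ◇p is F. ✓
x: □p ∧ ◇p is F. ✓
y: □p ∧ ◇p is T. ✗
z: □p ∧ ◇p is F. ✓
Satisfying worlds: {t, u, w, x, z}.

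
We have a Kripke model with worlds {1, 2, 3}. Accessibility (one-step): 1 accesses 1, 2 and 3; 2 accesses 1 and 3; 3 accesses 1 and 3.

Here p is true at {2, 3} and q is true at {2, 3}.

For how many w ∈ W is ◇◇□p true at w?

1: successors {1, 2, 3}; ◇□p there: 1:F, 2:F, 3:F. ✗
2: successors {1, 3}; ◇□p there: 1:F, 3:F. ✗
3: successors {1, 3}; ◇□p there: 1:F, 3:F. ✗
Satisfying worlds: ∅.

0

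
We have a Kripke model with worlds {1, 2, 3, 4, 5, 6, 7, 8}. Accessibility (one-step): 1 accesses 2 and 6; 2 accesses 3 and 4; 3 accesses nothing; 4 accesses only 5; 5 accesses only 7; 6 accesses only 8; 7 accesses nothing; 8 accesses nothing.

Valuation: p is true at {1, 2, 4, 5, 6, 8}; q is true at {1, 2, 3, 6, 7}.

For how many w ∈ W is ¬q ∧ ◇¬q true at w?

1: ¬q is F, ◇¬q is F. ✗
2: ¬q is F, ◇¬q is T. ✗
3: ¬q is F, ◇¬q is F. ✗
4: ¬q is T, ◇¬q is T. ✓
5: ¬q is T, ◇¬q is F. ✗
6: ¬q is F, ◇¬q is T. ✗
7: ¬q is F, ◇¬q is F. ✗
8: ¬q is T, ◇¬q is F. ✗
Satisfying worlds: {4}.

1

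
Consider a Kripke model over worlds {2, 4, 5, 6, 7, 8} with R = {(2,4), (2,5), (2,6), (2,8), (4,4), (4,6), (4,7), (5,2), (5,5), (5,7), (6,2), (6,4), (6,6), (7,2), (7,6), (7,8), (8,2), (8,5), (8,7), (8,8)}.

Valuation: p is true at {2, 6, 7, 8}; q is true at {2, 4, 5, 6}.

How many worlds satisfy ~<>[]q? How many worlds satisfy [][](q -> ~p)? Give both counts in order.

For ~<>[]q:
2: <>[]q is T. ✗
4: <>[]q is T. ✗
5: <>[]q is F. ✓
6: <>[]q is T. ✗
7: <>[]q is T. ✗
8: <>[]q is F. ✓
— 2 worlds.
For [][](q -> ~p):
2: successors {4, 5, 6, 8}; [](q -> ~p) there: 4:F, 5:F, 6:F, 8:F. ✗
4: successors {4, 6, 7}; [](q -> ~p) there: 4:F, 6:F, 7:F. ✗
5: successors {2, 5, 7}; [](q -> ~p) there: 2:F, 5:F, 7:F. ✗
6: successors {2, 4, 6}; [](q -> ~p) there: 2:F, 4:F, 6:F. ✗
7: successors {2, 6, 8}; [](q -> ~p) there: 2:F, 6:F, 8:F. ✗
8: successors {2, 5, 7, 8}; [](q -> ~p) there: 2:F, 5:F, 7:F, 8:F. ✗
— 0 worlds.

2 and 0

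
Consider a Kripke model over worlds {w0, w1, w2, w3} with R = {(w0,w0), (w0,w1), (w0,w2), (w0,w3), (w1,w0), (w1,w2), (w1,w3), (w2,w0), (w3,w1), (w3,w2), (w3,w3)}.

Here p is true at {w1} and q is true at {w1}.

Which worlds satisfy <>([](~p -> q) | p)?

w0: successors {w0, w1, w2, w3}; [](~p -> q) | p there: w0:F, w1:T, w2:F, w3:F. ✓
w1: successors {w0, w2, w3}; [](~p -> q) | p there: w0:F, w2:F, w3:F. ✗
w2: successors {w0}; [](~p -> q) | p there: w0:F. ✗
w3: successors {w1, w2, w3}; [](~p -> q) | p there: w1:T, w2:F, w3:F. ✓

{w0, w3}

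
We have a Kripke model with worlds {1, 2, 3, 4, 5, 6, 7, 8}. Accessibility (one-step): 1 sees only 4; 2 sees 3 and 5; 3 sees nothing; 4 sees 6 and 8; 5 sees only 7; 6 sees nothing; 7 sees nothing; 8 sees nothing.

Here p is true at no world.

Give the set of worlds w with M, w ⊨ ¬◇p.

{1, 2, 3, 4, 5, 6, 7, 8}

1: ◇p is F. ✓
2: ◇p is F. ✓
3: ◇p is F. ✓
4: ◇p is F. ✓
5: ◇p is F. ✓
6: ◇p is F. ✓
7: ◇p is F. ✓
8: ◇p is F. ✓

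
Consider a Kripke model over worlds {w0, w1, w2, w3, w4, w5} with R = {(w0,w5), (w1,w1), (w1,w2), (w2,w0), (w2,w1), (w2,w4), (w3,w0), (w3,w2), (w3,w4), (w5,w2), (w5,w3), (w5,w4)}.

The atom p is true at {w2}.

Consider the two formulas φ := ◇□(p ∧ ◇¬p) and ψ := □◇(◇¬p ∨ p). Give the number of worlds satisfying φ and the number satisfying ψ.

For ◇□(p ∧ ◇¬p):
w0: successors {w5}; □(p ∧ ◇¬p) there: w5:F. ✗
w1: successors {w1, w2}; □(p ∧ ◇¬p) there: w1:F, w2:F. ✗
w2: successors {w0, w1, w4}; □(p ∧ ◇¬p) there: w0:F, w1:F, w4:T. ✓
w3: successors {w0, w2, w4}; □(p ∧ ◇¬p) there: w0:F, w2:F, w4:T. ✓
w4: no successors, so ◇□(p ∧ ◇¬p) fails. ✗
w5: successors {w2, w3, w4}; □(p ∧ ◇¬p) there: w2:F, w3:F, w4:T. ✓
— 3 worlds.
For □◇(◇¬p ∨ p):
w0: successors {w5}; ◇(◇¬p ∨ p) there: w5:T. ✓
w1: successors {w1, w2}; ◇(◇¬p ∨ p) there: w1:T, w2:T. ✓
w2: successors {w0, w1, w4}; ◇(◇¬p ∨ p) there: w0:T, w1:T, w4:F. ✗
w3: successors {w0, w2, w4}; ◇(◇¬p ∨ p) there: w0:T, w2:T, w4:F. ✗
w4: no successors, so □◇(◇¬p ∨ p) holds vacuously. ✓
w5: successors {w2, w3, w4}; ◇(◇¬p ∨ p) there: w2:T, w3:T, w4:F. ✗
— 3 worlds.

3 and 3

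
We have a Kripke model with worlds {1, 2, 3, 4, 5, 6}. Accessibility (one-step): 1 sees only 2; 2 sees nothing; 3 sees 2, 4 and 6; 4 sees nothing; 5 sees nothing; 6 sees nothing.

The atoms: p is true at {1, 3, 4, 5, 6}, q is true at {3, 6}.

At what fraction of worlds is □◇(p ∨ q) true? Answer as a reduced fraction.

1: successors {2}; ◇(p ∨ q) there: 2:F. ✗
2: no successors, so □◇(p ∨ q) holds vacuously. ✓
3: successors {2, 4, 6}; ◇(p ∨ q) there: 2:F, 4:F, 6:F. ✗
4: no successors, so □◇(p ∨ q) holds vacuously. ✓
5: no successors, so □◇(p ∨ q) holds vacuously. ✓
6: no successors, so □◇(p ∨ q) holds vacuously. ✓
That's 4 of 6 worlds, so 4/6 = 2/3.

2/3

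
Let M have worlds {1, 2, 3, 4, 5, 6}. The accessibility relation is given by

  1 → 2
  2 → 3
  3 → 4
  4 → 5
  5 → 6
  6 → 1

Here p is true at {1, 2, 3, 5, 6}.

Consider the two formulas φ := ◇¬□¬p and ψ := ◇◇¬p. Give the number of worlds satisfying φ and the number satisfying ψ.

For ◇¬□¬p:
1: successors {2}; ¬□¬p there: 2:T. ✓
2: successors {3}; ¬□¬p there: 3:F. ✗
3: successors {4}; ¬□¬p there: 4:T. ✓
4: successors {5}; ¬□¬p there: 5:T. ✓
5: successors {6}; ¬□¬p there: 6:T. ✓
6: successors {1}; ¬□¬p there: 1:T. ✓
— 5 worlds.
For ◇◇¬p:
1: successors {2}; ◇¬p there: 2:F. ✗
2: successors {3}; ◇¬p there: 3:T. ✓
3: successors {4}; ◇¬p there: 4:F. ✗
4: successors {5}; ◇¬p there: 5:F. ✗
5: successors {6}; ◇¬p there: 6:F. ✗
6: successors {1}; ◇¬p there: 1:F. ✗
— 1 world.

5 and 1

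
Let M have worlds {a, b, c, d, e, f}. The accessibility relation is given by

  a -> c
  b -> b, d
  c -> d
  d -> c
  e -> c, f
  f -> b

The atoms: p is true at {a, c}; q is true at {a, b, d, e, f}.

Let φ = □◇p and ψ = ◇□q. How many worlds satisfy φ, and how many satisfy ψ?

For □◇p:
a: successors {c}; ◇p there: c:F. ✗
b: successors {b, d}; ◇p there: b:F, d:T. ✗
c: successors {d}; ◇p there: d:T. ✓
d: successors {c}; ◇p there: c:F. ✗
e: successors {c, f}; ◇p there: c:F, f:F. ✗
f: successors {b}; ◇p there: b:F. ✗
— 1 world.
For ◇□q:
a: successors {c}; □q there: c:T. ✓
b: successors {b, d}; □q there: b:T, d:F. ✓
c: successors {d}; □q there: d:F. ✗
d: successors {c}; □q there: c:T. ✓
e: successors {c, f}; □q there: c:T, f:T. ✓
f: successors {b}; □q there: b:T. ✓
— 5 worlds.

1 and 5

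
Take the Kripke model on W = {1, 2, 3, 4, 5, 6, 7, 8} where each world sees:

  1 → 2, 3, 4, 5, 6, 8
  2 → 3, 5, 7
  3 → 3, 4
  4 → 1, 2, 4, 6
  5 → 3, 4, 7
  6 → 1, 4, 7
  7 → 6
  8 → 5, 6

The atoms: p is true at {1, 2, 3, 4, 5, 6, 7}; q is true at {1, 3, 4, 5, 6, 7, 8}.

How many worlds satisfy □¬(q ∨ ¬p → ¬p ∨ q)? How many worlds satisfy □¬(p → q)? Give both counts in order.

0 and 0

For □¬(q ∨ ¬p → ¬p ∨ q):
1: successors {2, 3, 4, 5, 6, 8}; ¬(q ∨ ¬p → ¬p ∨ q) there: 2:F, 3:F, 4:F, 5:F, 6:F, 8:F. ✗
2: successors {3, 5, 7}; ¬(q ∨ ¬p → ¬p ∨ q) there: 3:F, 5:F, 7:F. ✗
3: successors {3, 4}; ¬(q ∨ ¬p → ¬p ∨ q) there: 3:F, 4:F. ✗
4: successors {1, 2, 4, 6}; ¬(q ∨ ¬p → ¬p ∨ q) there: 1:F, 2:F, 4:F, 6:F. ✗
5: successors {3, 4, 7}; ¬(q ∨ ¬p → ¬p ∨ q) there: 3:F, 4:F, 7:F. ✗
6: successors {1, 4, 7}; ¬(q ∨ ¬p → ¬p ∨ q) there: 1:F, 4:F, 7:F. ✗
7: successors {6}; ¬(q ∨ ¬p → ¬p ∨ q) there: 6:F. ✗
8: successors {5, 6}; ¬(q ∨ ¬p → ¬p ∨ q) there: 5:F, 6:F. ✗
— 0 worlds.
For □¬(p → q):
1: successors {2, 3, 4, 5, 6, 8}; ¬(p → q) there: 2:T, 3:F, 4:F, 5:F, 6:F, 8:F. ✗
2: successors {3, 5, 7}; ¬(p → q) there: 3:F, 5:F, 7:F. ✗
3: successors {3, 4}; ¬(p → q) there: 3:F, 4:F. ✗
4: successors {1, 2, 4, 6}; ¬(p → q) there: 1:F, 2:T, 4:F, 6:F. ✗
5: successors {3, 4, 7}; ¬(p → q) there: 3:F, 4:F, 7:F. ✗
6: successors {1, 4, 7}; ¬(p → q) there: 1:F, 4:F, 7:F. ✗
7: successors {6}; ¬(p → q) there: 6:F. ✗
8: successors {5, 6}; ¬(p → q) there: 5:F, 6:F. ✗
— 0 worlds.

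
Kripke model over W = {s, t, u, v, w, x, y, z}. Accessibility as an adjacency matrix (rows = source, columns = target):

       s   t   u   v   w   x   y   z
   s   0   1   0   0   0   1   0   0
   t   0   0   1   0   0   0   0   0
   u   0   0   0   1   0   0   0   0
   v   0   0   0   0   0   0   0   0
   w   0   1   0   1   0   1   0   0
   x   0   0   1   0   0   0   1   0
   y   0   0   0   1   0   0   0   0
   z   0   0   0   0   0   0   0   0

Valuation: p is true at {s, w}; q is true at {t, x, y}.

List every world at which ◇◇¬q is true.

{s, t, w, x}

s: successors {t, x}; ◇¬q there: t:T, x:T. ✓
t: successors {u}; ◇¬q there: u:T. ✓
u: successors {v}; ◇¬q there: v:F. ✗
v: no successors, so ◇◇¬q fails. ✗
w: successors {t, v, x}; ◇¬q there: t:T, v:F, x:T. ✓
x: successors {u, y}; ◇¬q there: u:T, y:T. ✓
y: successors {v}; ◇¬q there: v:F. ✗
z: no successors, so ◇◇¬q fails. ✗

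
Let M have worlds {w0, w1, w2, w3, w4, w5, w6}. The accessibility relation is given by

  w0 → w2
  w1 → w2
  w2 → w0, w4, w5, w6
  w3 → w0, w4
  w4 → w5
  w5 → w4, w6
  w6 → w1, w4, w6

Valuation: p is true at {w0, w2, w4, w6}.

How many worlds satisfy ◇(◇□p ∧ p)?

w0: successors {w2}; ◇□p ∧ p there: w2:T. ✓
w1: successors {w2}; ◇□p ∧ p there: w2:T. ✓
w2: successors {w0, w4, w5, w6}; ◇□p ∧ p there: w0:F, w4:T, w5:F, w6:T. ✓
w3: successors {w0, w4}; ◇□p ∧ p there: w0:F, w4:T. ✓
w4: successors {w5}; ◇□p ∧ p there: w5:F. ✗
w5: successors {w4, w6}; ◇□p ∧ p there: w4:T, w6:T. ✓
w6: successors {w1, w4, w6}; ◇□p ∧ p there: w1:F, w4:T, w6:T. ✓
Satisfying worlds: {w0, w1, w2, w3, w5, w6}.

6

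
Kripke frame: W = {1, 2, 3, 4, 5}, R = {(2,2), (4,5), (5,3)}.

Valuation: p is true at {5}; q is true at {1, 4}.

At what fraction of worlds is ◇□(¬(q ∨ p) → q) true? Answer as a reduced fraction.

1: no successors, so ◇□(¬(q ∨ p) → q) fails. ✗
2: successors {2}; □(¬(q ∨ p) → q) there: 2:F. ✗
3: no successors, so ◇□(¬(q ∨ p) → q) fails. ✗
4: successors {5}; □(¬(q ∨ p) → q) there: 5:F. ✗
5: successors {3}; □(¬(q ∨ p) → q) there: 3:T. ✓
That's 1 of 5 worlds, so 1/5.

1/5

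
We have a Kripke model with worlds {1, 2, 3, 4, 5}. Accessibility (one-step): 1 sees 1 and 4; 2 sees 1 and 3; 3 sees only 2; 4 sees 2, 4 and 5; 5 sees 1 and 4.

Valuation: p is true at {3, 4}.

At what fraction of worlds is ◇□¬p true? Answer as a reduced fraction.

1: successors {1, 4}; □¬p there: 1:F, 4:F. ✗
2: successors {1, 3}; □¬p there: 1:F, 3:T. ✓
3: successors {2}; □¬p there: 2:F. ✗
4: successors {2, 4, 5}; □¬p there: 2:F, 4:F, 5:F. ✗
5: successors {1, 4}; □¬p there: 1:F, 4:F. ✗
That's 1 of 5 worlds, so 1/5.

1/5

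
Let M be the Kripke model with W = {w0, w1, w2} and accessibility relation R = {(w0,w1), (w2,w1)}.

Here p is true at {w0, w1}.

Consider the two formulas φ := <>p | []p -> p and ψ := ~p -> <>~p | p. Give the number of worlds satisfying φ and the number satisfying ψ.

For <>p | []p -> p:
w0: <>p | []p is T, p is T. ✓
w1: <>p | []p is T, p is T. ✓
w2: <>p | []p is T, p is F. ✗
— 2 worlds.
For ~p -> <>~p | p:
w0: ~p is F, <>~p | p is T. ✓
w1: ~p is F, <>~p | p is T. ✓
w2: ~p is T, <>~p | p is F. ✗
— 2 worlds.

2 and 2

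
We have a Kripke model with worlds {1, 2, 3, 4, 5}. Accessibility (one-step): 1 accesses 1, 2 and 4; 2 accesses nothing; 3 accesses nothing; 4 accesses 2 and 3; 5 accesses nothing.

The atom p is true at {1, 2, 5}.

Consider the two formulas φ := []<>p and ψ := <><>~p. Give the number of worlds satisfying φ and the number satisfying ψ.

For []<>p:
1: successors {1, 2, 4}; <>p there: 1:T, 2:F, 4:T. ✗
2: no successors, so []<>p holds vacuously. ✓
3: no successors, so []<>p holds vacuously. ✓
4: successors {2, 3}; <>p there: 2:F, 3:F. ✗
5: no successors, so []<>p holds vacuously. ✓
— 3 worlds.
For <><>~p:
1: successors {1, 2, 4}; <>~p there: 1:T, 2:F, 4:T. ✓
2: no successors, so <><>~p fails. ✗
3: no successors, so <><>~p fails. ✗
4: successors {2, 3}; <>~p there: 2:F, 3:F. ✗
5: no successors, so <><>~p fails. ✗
— 1 world.

3 and 1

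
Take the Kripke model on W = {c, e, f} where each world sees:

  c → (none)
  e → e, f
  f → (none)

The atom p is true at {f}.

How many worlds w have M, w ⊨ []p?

2

c: no successors, so []p holds vacuously. ✓
e: successors {e, f}; p there: e:F, f:T. ✗
f: no successors, so []p holds vacuously. ✓
Satisfying worlds: {c, f}.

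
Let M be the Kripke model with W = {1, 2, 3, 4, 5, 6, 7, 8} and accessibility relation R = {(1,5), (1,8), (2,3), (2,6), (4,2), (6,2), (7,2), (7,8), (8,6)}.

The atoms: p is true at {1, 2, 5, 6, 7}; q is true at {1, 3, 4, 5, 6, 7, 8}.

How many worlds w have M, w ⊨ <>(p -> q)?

1: successors {5, 8}; p -> q there: 5:T, 8:T. ✓
2: successors {3, 6}; p -> q there: 3:T, 6:T. ✓
3: no successors, so <>(p -> q) fails. ✗
4: successors {2}; p -> q there: 2:F. ✗
5: no successors, so <>(p -> q) fails. ✗
6: successors {2}; p -> q there: 2:F. ✗
7: successors {2, 8}; p -> q there: 2:F, 8:T. ✓
8: successors {6}; p -> q there: 6:T. ✓
Satisfying worlds: {1, 2, 7, 8}.

4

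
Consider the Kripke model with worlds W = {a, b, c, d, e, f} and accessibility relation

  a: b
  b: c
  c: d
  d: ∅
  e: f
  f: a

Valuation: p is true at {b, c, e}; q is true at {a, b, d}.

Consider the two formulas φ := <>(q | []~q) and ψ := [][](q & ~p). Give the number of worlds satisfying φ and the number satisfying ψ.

For <>(q | []~q):
a: successors {b}; q | []~q there: b:T. ✓
b: successors {c}; q | []~q there: c:F. ✗
c: successors {d}; q | []~q there: d:T. ✓
d: no successors, so <>(q | []~q) fails. ✗
e: successors {f}; q | []~q there: f:F. ✗
f: successors {a}; q | []~q there: a:T. ✓
— 3 worlds.
For [][](q & ~p):
a: successors {b}; [](q & ~p) there: b:F. ✗
b: successors {c}; [](q & ~p) there: c:T. ✓
c: successors {d}; [](q & ~p) there: d:T. ✓
d: no successors, so [][](q & ~p) holds vacuously. ✓
e: successors {f}; [](q & ~p) there: f:T. ✓
f: successors {a}; [](q & ~p) there: a:F. ✗
— 4 worlds.

3 and 4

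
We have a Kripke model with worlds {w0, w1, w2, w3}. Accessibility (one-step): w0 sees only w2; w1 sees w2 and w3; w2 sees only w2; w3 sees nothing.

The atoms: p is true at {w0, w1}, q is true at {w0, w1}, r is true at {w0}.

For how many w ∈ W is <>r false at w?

w0: successors {w2}; r there: w2:F. ✗
w1: successors {w2, w3}; r there: w2:F, w3:F. ✗
w2: successors {w2}; r there: w2:F. ✗
w3: no successors, so <>r fails. ✗
Satisfying worlds: ∅.
So <>r fails at the other 4 worlds.

4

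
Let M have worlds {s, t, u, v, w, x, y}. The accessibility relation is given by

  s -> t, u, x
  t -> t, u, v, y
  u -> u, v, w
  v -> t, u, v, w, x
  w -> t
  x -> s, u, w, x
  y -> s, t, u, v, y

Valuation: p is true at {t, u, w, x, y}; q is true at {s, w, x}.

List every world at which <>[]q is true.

∅

s: successors {t, u, x}; []q there: t:F, u:F, x:F. ✗
t: successors {t, u, v, y}; []q there: t:F, u:F, v:F, y:F. ✗
u: successors {u, v, w}; []q there: u:F, v:F, w:F. ✗
v: successors {t, u, v, w, x}; []q there: t:F, u:F, v:F, w:F, x:F. ✗
w: successors {t}; []q there: t:F. ✗
x: successors {s, u, w, x}; []q there: s:F, u:F, w:F, x:F. ✗
y: successors {s, t, u, v, y}; []q there: s:F, t:F, u:F, v:F, y:F. ✗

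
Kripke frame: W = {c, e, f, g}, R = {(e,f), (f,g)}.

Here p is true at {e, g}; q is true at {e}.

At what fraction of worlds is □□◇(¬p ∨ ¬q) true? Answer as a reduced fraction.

c: no successors, so □□◇(¬p ∨ ¬q) holds vacuously. ✓
e: successors {f}; □◇(¬p ∨ ¬q) there: f:F. ✗
f: successors {g}; □◇(¬p ∨ ¬q) there: g:T. ✓
g: no successors, so □□◇(¬p ∨ ¬q) holds vacuously. ✓
That's 3 of 4 worlds, so 3/4.

3/4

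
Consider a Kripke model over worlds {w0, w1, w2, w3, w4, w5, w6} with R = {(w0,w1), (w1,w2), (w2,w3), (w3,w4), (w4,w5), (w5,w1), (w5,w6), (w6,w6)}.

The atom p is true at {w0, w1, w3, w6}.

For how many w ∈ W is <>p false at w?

w0: successors {w1}; p there: w1:T. ✓
w1: successors {w2}; p there: w2:F. ✗
w2: successors {w3}; p there: w3:T. ✓
w3: successors {w4}; p there: w4:F. ✗
w4: successors {w5}; p there: w5:F. ✗
w5: successors {w1, w6}; p there: w1:T, w6:T. ✓
w6: successors {w6}; p there: w6:T. ✓
Satisfying worlds: {w0, w2, w5, w6}.
So <>p fails at the other 3 worlds.

3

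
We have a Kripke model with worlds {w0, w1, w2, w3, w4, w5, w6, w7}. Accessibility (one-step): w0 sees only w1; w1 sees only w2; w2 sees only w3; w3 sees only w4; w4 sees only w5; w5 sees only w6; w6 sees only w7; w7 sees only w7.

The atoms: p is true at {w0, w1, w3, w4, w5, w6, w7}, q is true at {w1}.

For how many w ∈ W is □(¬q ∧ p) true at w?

6

w0: successors {w1}; ¬q ∧ p there: w1:F. ✗
w1: successors {w2}; ¬q ∧ p there: w2:F. ✗
w2: successors {w3}; ¬q ∧ p there: w3:T. ✓
w3: successors {w4}; ¬q ∧ p there: w4:T. ✓
w4: successors {w5}; ¬q ∧ p there: w5:T. ✓
w5: successors {w6}; ¬q ∧ p there: w6:T. ✓
w6: successors {w7}; ¬q ∧ p there: w7:T. ✓
w7: successors {w7}; ¬q ∧ p there: w7:T. ✓
Satisfying worlds: {w2, w3, w4, w5, w6, w7}.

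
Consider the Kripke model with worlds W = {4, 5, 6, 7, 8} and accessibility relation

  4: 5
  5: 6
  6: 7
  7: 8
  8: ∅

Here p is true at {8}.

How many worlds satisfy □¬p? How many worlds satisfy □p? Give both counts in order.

For □¬p:
4: successors {5}; ¬p there: 5:T. ✓
5: successors {6}; ¬p there: 6:T. ✓
6: successors {7}; ¬p there: 7:T. ✓
7: successors {8}; ¬p there: 8:F. ✗
8: no successors, so □¬p holds vacuously. ✓
— 4 worlds.
For □p:
4: successors {5}; p there: 5:F. ✗
5: successors {6}; p there: 6:F. ✗
6: successors {7}; p there: 7:F. ✗
7: successors {8}; p there: 8:T. ✓
8: no successors, so □p holds vacuously. ✓
— 2 worlds.

4 and 2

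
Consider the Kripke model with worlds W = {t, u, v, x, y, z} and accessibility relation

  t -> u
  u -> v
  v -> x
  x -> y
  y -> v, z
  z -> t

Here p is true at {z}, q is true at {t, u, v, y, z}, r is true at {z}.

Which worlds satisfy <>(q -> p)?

t: successors {u}; q -> p there: u:F. ✗
u: successors {v}; q -> p there: v:F. ✗
v: successors {x}; q -> p there: x:T. ✓
x: successors {y}; q -> p there: y:F. ✗
y: successors {v, z}; q -> p there: v:F, z:T. ✓
z: successors {t}; q -> p there: t:F. ✗

{v, y}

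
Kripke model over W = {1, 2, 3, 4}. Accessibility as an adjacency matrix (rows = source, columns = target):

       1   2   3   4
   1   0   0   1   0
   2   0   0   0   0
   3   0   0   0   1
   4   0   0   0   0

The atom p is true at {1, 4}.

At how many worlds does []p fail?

1: successors {3}; p there: 3:F. ✗
2: no successors, so []p holds vacuously. ✓
3: successors {4}; p there: 4:T. ✓
4: no successors, so []p holds vacuously. ✓
Satisfying worlds: {2, 3, 4}.
So []p fails at the other 1 world.

1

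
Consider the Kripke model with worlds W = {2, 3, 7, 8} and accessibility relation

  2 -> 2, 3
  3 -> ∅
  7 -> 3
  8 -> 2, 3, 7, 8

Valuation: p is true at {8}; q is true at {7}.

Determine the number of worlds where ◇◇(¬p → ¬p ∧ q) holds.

1

2: successors {2, 3}; ◇(¬p → ¬p ∧ q) there: 2:F, 3:F. ✗
3: no successors, so ◇◇(¬p → ¬p ∧ q) fails. ✗
7: successors {3}; ◇(¬p → ¬p ∧ q) there: 3:F. ✗
8: successors {2, 3, 7, 8}; ◇(¬p → ¬p ∧ q) there: 2:F, 3:F, 7:F, 8:T. ✓
Satisfying worlds: {8}.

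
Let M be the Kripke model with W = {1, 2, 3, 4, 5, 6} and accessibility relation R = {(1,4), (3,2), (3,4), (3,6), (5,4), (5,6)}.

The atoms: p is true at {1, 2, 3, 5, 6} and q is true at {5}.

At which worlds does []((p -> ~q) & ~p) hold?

{1, 2, 4, 6}

1: successors {4}; (p -> ~q) & ~p there: 4:T. ✓
2: no successors, so []((p -> ~q) & ~p) holds vacuously. ✓
3: successors {2, 4, 6}; (p -> ~q) & ~p there: 2:F, 4:T, 6:F. ✗
4: no successors, so []((p -> ~q) & ~p) holds vacuously. ✓
5: successors {4, 6}; (p -> ~q) & ~p there: 4:T, 6:F. ✗
6: no successors, so []((p -> ~q) & ~p) holds vacuously. ✓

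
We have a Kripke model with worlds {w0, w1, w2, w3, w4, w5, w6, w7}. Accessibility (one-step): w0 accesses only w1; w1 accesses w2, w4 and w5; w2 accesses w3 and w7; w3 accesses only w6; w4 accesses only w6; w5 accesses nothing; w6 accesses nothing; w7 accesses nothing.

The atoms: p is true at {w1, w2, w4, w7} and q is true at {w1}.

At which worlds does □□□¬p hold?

w0: successors {w1}; □□¬p there: w1:F. ✗
w1: successors {w2, w4, w5}; □□¬p there: w2:T, w4:T, w5:T. ✓
w2: successors {w3, w7}; □□¬p there: w3:T, w7:T. ✓
w3: successors {w6}; □□¬p there: w6:T. ✓
w4: successors {w6}; □□¬p there: w6:T. ✓
w5: no successors, so □□□¬p holds vacuously. ✓
w6: no successors, so □□□¬p holds vacuously. ✓
w7: no successors, so □□□¬p holds vacuously. ✓

{w1, w2, w3, w4, w5, w6, w7}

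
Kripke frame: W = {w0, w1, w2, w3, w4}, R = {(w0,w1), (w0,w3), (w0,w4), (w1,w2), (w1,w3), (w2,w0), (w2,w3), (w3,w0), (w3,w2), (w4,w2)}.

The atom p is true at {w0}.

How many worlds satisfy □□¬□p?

5

w0: successors {w1, w3, w4}; □¬□p there: w1:T, w3:T, w4:T. ✓
w1: successors {w2, w3}; □¬□p there: w2:T, w3:T. ✓
w2: successors {w0, w3}; □¬□p there: w0:T, w3:T. ✓
w3: successors {w0, w2}; □¬□p there: w0:T, w2:T. ✓
w4: successors {w2}; □¬□p there: w2:T. ✓
Satisfying worlds: {w0, w1, w2, w3, w4}.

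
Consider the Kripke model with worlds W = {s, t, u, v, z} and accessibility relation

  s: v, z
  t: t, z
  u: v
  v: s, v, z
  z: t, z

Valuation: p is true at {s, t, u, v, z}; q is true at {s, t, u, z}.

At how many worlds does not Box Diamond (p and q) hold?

0

s: Box Diamond (p and q) is T. ✗
t: Box Diamond (p and q) is T. ✗
u: Box Diamond (p and q) is T. ✗
v: Box Diamond (p and q) is T. ✗
z: Box Diamond (p and q) is T. ✗
Satisfying worlds: ∅.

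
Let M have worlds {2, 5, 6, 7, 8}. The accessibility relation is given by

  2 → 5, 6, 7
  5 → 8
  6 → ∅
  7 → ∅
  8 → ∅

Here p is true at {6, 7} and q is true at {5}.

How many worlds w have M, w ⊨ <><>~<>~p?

1

2: successors {5, 6, 7}; <>~<>~p there: 5:T, 6:F, 7:F. ✓
5: successors {8}; <>~<>~p there: 8:F. ✗
6: no successors, so <><>~<>~p fails. ✗
7: no successors, so <><>~<>~p fails. ✗
8: no successors, so <><>~<>~p fails. ✗
Satisfying worlds: {2}.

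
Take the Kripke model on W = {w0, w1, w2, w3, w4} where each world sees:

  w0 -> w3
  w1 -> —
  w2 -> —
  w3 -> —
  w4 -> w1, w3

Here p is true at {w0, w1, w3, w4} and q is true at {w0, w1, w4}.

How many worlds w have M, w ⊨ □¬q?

w0: successors {w3}; ¬q there: w3:T. ✓
w1: no successors, so □¬q holds vacuously. ✓
w2: no successors, so □¬q holds vacuously. ✓
w3: no successors, so □¬q holds vacuously. ✓
w4: successors {w1, w3}; ¬q there: w1:F, w3:T. ✗
Satisfying worlds: {w0, w1, w2, w3}.

4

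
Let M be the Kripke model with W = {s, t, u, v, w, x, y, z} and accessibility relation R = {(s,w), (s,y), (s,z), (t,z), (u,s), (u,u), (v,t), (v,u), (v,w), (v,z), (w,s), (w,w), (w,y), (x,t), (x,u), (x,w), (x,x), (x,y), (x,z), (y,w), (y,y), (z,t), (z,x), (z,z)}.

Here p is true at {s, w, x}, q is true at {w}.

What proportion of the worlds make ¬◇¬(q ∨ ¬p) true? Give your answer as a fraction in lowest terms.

1/2

s: ◇¬(q ∨ ¬p) is F. ✓
t: ◇¬(q ∨ ¬p) is F. ✓
u: ◇¬(q ∨ ¬p) is T. ✗
v: ◇¬(q ∨ ¬p) is F. ✓
w: ◇¬(q ∨ ¬p) is T. ✗
x: ◇¬(q ∨ ¬p) is T. ✗
y: ◇¬(q ∨ ¬p) is F. ✓
z: ◇¬(q ∨ ¬p) is T. ✗
That's 4 of 8 worlds, so 4/8 = 1/2.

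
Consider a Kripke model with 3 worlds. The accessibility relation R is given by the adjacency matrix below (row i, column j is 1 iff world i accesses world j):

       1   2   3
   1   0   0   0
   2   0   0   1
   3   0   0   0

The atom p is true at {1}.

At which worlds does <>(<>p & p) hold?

∅

1: no successors, so <>(<>p & p) fails. ✗
2: successors {3}; <>p & p there: 3:F. ✗
3: no successors, so <>(<>p & p) fails. ✗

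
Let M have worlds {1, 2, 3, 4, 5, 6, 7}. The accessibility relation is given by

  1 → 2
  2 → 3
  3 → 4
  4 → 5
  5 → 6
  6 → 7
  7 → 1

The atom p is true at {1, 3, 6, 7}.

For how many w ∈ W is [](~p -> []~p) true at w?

1: successors {2}; ~p -> []~p there: 2:F. ✗
2: successors {3}; ~p -> []~p there: 3:T. ✓
3: successors {4}; ~p -> []~p there: 4:T. ✓
4: successors {5}; ~p -> []~p there: 5:F. ✗
5: successors {6}; ~p -> []~p there: 6:T. ✓
6: successors {7}; ~p -> []~p there: 7:T. ✓
7: successors {1}; ~p -> []~p there: 1:T. ✓
Satisfying worlds: {2, 3, 5, 6, 7}.

5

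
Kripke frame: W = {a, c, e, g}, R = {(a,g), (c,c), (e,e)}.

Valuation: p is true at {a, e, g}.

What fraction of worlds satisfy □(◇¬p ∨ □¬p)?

3/4

a: successors {g}; ◇¬p ∨ □¬p there: g:T. ✓
c: successors {c}; ◇¬p ∨ □¬p there: c:T. ✓
e: successors {e}; ◇¬p ∨ □¬p there: e:F. ✗
g: no successors, so □(◇¬p ∨ □¬p) holds vacuously. ✓
That's 3 of 4 worlds, so 3/4.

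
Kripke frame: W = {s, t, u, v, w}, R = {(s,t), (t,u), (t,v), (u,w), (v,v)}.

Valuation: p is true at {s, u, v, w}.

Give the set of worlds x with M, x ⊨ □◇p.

s: successors {t}; ◇p there: t:T. ✓
t: successors {u, v}; ◇p there: u:T, v:T. ✓
u: successors {w}; ◇p there: w:F. ✗
v: successors {v}; ◇p there: v:T. ✓
w: no successors, so □◇p holds vacuously. ✓

{s, t, v, w}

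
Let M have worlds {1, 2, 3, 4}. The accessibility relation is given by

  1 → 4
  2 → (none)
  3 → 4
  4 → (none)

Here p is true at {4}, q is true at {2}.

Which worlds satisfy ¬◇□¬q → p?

1: ¬◇□¬q is F, p is F. ✓
2: ¬◇□¬q is T, p is F. ✗
3: ¬◇□¬q is F, p is F. ✓
4: ¬◇□¬q is T, p is T. ✓

{1, 3, 4}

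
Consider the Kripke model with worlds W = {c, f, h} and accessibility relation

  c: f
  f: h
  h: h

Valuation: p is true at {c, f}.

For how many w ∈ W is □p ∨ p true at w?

2

c: □p is T, p is T. ✓
f: □p is F, p is T. ✓
h: □p is F, p is F. ✗
Satisfying worlds: {c, f}.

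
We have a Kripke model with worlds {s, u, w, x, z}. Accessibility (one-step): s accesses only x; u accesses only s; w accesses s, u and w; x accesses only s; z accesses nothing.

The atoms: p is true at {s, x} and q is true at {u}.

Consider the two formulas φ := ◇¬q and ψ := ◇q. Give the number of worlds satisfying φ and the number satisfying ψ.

For ◇¬q:
s: successors {x}; ¬q there: x:T. ✓
u: successors {s}; ¬q there: s:T. ✓
w: successors {s, u, w}; ¬q there: s:T, u:F, w:T. ✓
x: successors {s}; ¬q there: s:T. ✓
z: no successors, so ◇¬q fails. ✗
— 4 worlds.
For ◇q:
s: successors {x}; q there: x:F. ✗
u: successors {s}; q there: s:F. ✗
w: successors {s, u, w}; q there: s:F, u:T, w:F. ✓
x: successors {s}; q there: s:F. ✗
z: no successors, so ◇q fails. ✗
— 1 world.

4 and 1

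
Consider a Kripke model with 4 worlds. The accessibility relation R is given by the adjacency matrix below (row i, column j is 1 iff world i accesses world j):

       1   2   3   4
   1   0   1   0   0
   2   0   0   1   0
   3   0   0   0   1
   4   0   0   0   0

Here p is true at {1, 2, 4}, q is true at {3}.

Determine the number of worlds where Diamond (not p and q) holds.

1

1: successors {2}; not p and q there: 2:F. ✗
2: successors {3}; not p and q there: 3:T. ✓
3: successors {4}; not p and q there: 4:F. ✗
4: no successors, so Diamond (not p and q) fails. ✗
Satisfying worlds: {2}.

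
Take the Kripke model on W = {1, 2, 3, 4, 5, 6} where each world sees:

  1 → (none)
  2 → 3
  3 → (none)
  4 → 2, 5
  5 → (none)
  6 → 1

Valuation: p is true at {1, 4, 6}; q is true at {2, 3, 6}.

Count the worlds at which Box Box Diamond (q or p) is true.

5

1: no successors, so Box Box Diamond (q or p) holds vacuously. ✓
2: successors {3}; Box Diamond (q or p) there: 3:T. ✓
3: no successors, so Box Box Diamond (q or p) holds vacuously. ✓
4: successors {2, 5}; Box Diamond (q or p) there: 2:F, 5:T. ✗
5: no successors, so Box Box Diamond (q or p) holds vacuously. ✓
6: successors {1}; Box Diamond (q or p) there: 1:T. ✓
Satisfying worlds: {1, 2, 3, 5, 6}.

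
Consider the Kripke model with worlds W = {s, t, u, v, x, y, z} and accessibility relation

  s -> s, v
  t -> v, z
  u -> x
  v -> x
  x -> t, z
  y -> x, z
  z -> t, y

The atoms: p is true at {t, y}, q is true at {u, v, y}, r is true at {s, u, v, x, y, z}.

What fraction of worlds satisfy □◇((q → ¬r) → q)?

s: successors {s, v}; ◇((q → ¬r) → q) there: s:T, v:F. ✗
t: successors {v, z}; ◇((q → ¬r) → q) there: v:F, z:T. ✗
u: successors {x}; ◇((q → ¬r) → q) there: x:F. ✗
v: successors {x}; ◇((q → ¬r) → q) there: x:F. ✗
x: successors {t, z}; ◇((q → ¬r) → q) there: t:T, z:T. ✓
y: successors {x, z}; ◇((q → ¬r) → q) there: x:F, z:T. ✗
z: successors {t, y}; ◇((q → ¬r) → q) there: t:T, y:F. ✗
That's 1 of 7 worlds, so 1/7.

1/7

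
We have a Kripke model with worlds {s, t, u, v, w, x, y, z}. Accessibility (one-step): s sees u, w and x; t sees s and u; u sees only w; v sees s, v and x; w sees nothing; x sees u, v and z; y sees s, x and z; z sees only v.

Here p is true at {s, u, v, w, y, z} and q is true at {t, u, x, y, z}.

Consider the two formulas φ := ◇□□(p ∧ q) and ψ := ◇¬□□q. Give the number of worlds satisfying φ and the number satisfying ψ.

For ◇□□(p ∧ q):
s: successors {u, w, x}; □□(p ∧ q) there: u:T, w:T, x:F. ✓
t: successors {s, u}; □□(p ∧ q) there: s:F, u:T. ✓
u: successors {w}; □□(p ∧ q) there: w:T. ✓
v: successors {s, v, x}; □□(p ∧ q) there: s:F, v:F, x:F. ✗
w: no successors, so ◇□□(p ∧ q) fails. ✗
x: successors {u, v, z}; □□(p ∧ q) there: u:T, v:F, z:F. ✓
y: successors {s, x, z}; □□(p ∧ q) there: s:F, x:F, z:F. ✗
z: successors {v}; □□(p ∧ q) there: v:F. ✗
— 4 worlds.
For ◇¬□□q:
s: successors {u, w, x}; ¬□□q there: u:F, w:F, x:T. ✓
t: successors {s, u}; ¬□□q there: s:T, u:F. ✓
u: successors {w}; ¬□□q there: w:F. ✗
v: successors {s, v, x}; ¬□□q there: s:T, v:T, x:T. ✓
w: no successors, so ◇¬□□q fails. ✗
x: successors {u, v, z}; ¬□□q there: u:F, v:T, z:T. ✓
y: successors {s, x, z}; ¬□□q there: s:T, x:T, z:T. ✓
z: successors {v}; ¬□□q there: v:T. ✓
— 6 worlds.

4 and 6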